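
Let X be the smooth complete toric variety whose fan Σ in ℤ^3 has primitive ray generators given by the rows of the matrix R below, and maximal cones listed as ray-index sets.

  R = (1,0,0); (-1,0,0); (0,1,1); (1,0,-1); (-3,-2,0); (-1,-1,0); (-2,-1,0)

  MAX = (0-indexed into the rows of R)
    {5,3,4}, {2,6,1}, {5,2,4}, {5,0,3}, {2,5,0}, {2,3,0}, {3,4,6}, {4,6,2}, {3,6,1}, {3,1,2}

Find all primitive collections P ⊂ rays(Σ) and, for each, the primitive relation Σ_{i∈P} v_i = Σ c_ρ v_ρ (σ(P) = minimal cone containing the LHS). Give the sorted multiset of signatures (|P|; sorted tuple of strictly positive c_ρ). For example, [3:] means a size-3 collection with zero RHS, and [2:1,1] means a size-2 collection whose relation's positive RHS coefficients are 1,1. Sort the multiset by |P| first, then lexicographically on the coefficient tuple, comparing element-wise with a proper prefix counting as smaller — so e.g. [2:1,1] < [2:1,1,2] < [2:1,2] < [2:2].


9 minimal non-faces of Δ(Σ) (on 7 rays):

  P={0,1}:  v_{0} + v_{1} = 0  →  sig = [2:]
  P={0,6}:  v_{0} + v_{6} = v_{5}  →  sig = [2:1]
  P={1,5}:  v_{1} + v_{5} = v_{6}  →  sig = [2:1]
  P={5,6}:  v_{5} + v_{6} = v_{4}  →  sig = [2:1]
  P={0,4}:  v_{0} + v_{4} = 2·v_{5}  →  sig = [2:2]
  P={1,4}:  v_{1} + v_{4} = 2·v_{6}  →  sig = [2:2]
  P={2,3,5}:  v_{2} + v_{3} + v_{5} = 0  →  sig = [3:]
  P={2,3,4}:  v_{2} + v_{3} + v_{4} = v_{6}  →  sig = [3:1]
  P={2,3,6}:  v_{2} + v_{3} + v_{6} = v_{1}  →  sig = [3:1]

Sorted signature multiset PRS(X):
{ [2:],  [2:1] ×3,  [2:2] ×2,  [3:],  [3:1] ×2 }


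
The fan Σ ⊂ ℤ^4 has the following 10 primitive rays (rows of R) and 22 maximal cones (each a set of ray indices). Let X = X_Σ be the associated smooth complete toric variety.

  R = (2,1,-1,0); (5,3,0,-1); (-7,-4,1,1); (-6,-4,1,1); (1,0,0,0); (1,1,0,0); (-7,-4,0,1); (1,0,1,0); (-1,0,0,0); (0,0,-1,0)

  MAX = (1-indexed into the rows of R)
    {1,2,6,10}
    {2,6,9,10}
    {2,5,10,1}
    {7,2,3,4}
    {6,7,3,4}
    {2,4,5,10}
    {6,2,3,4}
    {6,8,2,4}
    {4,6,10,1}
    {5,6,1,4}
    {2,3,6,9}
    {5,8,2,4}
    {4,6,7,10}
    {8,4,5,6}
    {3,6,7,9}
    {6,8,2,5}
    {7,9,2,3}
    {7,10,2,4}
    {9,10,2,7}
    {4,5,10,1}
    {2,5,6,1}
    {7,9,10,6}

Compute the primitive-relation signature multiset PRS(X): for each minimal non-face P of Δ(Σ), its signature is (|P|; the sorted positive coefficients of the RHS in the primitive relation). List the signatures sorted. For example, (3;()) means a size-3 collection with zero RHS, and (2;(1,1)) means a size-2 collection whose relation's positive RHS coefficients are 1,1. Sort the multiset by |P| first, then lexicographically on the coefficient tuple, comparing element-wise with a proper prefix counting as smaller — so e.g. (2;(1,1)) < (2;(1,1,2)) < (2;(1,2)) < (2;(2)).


Δ(Σ) — 10 vertices, 18 min non-faces:

  • {5,9}:  v_{5} + v_{9} = 0 — sig = (2;())
  • {3,5}:  v_{3} + v_{5} = v_{4} — sig = (2;(1))
  • {3,10}:  v_{3} + v_{10} = v_{7} — sig = (2;(1))
  • {4,9}:  v_{4} + v_{9} = v_{3} — sig = (2;(1))
  • {7,8}:  v_{7} + v_{8} = v_{4} — sig = (2;(1))
  • {8,10}:  v_{8} + v_{10} = v_{5} — sig = (2;(1))
  • {1,9}:  v_{1} + v_{9} = v_{6} + v_{10} — sig = (2;(1,1))
  • {5,7}:  v_{5} + v_{7} = v_{4} + v_{10} — sig = (2;(1,1))
  • {1,3}:  v_{1} + v_{3} = v_{4} + v_{6} + v_{10} — sig = (2;(1,1,1))
  • {8,9}:  v_{8} + v_{9} = v_{2} + v_{4} + v_{6} — sig = (2;(1,1,1))
  • {1,7}:  v_{1} + v_{7} = v_{4} + v_{6} + 2·v_{10} — sig = (2;(1,1,2))
  • {3,8}:  v_{3} + v_{8} = v_{2} + 2·v_{4} + v_{6} — sig = (2;(1,1,2))
  • {1,8}:  v_{1} + v_{8} = 2·v_{5} + v_{6} — sig = (2;(1,2))
  • {1,2,4}:  v_{1} + v_{2} + v_{4} = v_{5} — sig = (3;(1))
  • {2,6,7}:  v_{2} + v_{6} + v_{7} = v_{9} — sig = (3;(1))
  • {5,6,10}:  v_{5} + v_{6} + v_{10} = v_{1} — sig = (3;(1))
  • {2,4,6,10}:  v_{2} + v_{4} + v_{6} + v_{10} = 0 — sig = (4;())
  • {2,4,5,6}:  v_{2} + v_{4} + v_{5} + v_{6} = v_{8} — sig = (4;(1))

Signatures (|P|; sorted positive RHS coefficients), sorted:
{ (2;()),  (2;(1)) ×5,  (2;(1,1)) ×2,  (2;(1,1,1)) ×2,  (2;(1,1,2)) ×2,  (2;(1,2)),  (3;(1)) ×3,  (4;()),  (4;(1)) }


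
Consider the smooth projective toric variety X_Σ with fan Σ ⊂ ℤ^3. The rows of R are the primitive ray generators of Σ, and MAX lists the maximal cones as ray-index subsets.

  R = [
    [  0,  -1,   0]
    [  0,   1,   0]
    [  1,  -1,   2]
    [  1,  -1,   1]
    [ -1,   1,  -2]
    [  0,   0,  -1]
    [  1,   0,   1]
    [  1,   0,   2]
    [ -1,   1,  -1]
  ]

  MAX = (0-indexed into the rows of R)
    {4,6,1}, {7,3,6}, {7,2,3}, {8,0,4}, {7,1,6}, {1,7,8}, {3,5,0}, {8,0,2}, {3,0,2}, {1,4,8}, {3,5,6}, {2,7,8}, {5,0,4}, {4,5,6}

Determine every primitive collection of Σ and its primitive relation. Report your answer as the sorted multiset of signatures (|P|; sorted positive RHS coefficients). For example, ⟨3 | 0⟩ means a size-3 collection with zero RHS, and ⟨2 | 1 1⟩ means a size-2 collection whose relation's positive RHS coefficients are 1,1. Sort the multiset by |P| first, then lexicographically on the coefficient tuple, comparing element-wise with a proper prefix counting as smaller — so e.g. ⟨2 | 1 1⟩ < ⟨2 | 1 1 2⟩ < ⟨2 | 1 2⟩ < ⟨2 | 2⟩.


15 collections generate NE(X_Σ); each relation:

  P={0,1}:  v_{0} + v_{1} = 0  so sig = ⟨2 | 0⟩
  P={2,4}:  v_{2} + v_{4} = 0  so sig = ⟨2 | 0⟩
  P={3,8}:  v_{3} + v_{8} = 0  so sig = ⟨2 | 0⟩
  P={0,6}:  v_{0} + v_{6} = v_{3}  so sig = ⟨2 | 1⟩
  P={0,7}:  v_{0} + v_{7} = v_{2}  so sig = ⟨2 | 1⟩
  P={1,2}:  v_{1} + v_{2} = v_{7}  so sig = ⟨2 | 1⟩
  P={1,3}:  v_{1} + v_{3} = v_{6}  so sig = ⟨2 | 1⟩
  P={2,5}:  v_{2} + v_{5} = v_{3}  so sig = ⟨2 | 1⟩
  P={3,4}:  v_{3} + v_{4} = v_{5}  so sig = ⟨2 | 1⟩
  P={4,7}:  v_{4} + v_{7} = v_{1}  so sig = ⟨2 | 1⟩
  P={5,7}:  v_{5} + v_{7} = v_{6}  so sig = ⟨2 | 1⟩
  P={5,8}:  v_{5} + v_{8} = v_{4}  so sig = ⟨2 | 1⟩
  P={6,8}:  v_{6} + v_{8} = v_{1}  so sig = ⟨2 | 1⟩
  P={1,5}:  v_{1} + v_{5} = v_{4} + v_{6}  so sig = ⟨2 | 1 1⟩
  P={2,6}:  v_{2} + v_{6} = v_{3} + v_{7}  so sig = ⟨2 | 1 1⟩

Sorted signature multiset PRS(X):
    ⟨2 | 0⟩
    ⟨2 | 0⟩
    ⟨2 | 0⟩
    ⟨2 | 1⟩
    ⟨2 | 1⟩
    ⟨2 | 1⟩
    ⟨2 | 1⟩
    ⟨2 | 1⟩
    ⟨2 | 1⟩
    ⟨2 | 1⟩
    ⟨2 | 1⟩
    ⟨2 | 1⟩
    ⟨2 | 1⟩
    ⟨2 | 1 1⟩
    ⟨2 | 1 1⟩


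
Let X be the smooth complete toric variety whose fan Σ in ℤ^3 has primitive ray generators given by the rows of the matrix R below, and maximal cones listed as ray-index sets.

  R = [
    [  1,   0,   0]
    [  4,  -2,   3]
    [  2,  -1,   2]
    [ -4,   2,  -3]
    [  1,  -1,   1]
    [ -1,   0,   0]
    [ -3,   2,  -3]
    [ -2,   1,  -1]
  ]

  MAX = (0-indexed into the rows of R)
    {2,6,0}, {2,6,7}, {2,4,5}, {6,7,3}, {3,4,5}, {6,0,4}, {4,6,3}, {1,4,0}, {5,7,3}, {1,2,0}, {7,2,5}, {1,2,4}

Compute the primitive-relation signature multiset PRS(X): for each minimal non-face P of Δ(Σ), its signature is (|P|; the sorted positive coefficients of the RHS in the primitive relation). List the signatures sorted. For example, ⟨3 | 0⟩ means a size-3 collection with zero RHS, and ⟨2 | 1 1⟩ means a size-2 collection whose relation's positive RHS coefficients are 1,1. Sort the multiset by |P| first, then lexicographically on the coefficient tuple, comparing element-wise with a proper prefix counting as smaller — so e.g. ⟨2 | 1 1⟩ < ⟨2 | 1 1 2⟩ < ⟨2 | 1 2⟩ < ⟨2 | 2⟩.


The 12 primitive collections of Σ (r=8, n=3):

  P={0,5}:  v_{0} + v_{5} = 0 — sig = ⟨2 | 0⟩
  P={1,3}:  v_{1} + v_{3} = 0 — sig = ⟨2 | 0⟩
  P={0,3}:  v_{0} + v_{3} = v_{6} — sig = ⟨2 | 1⟩
  P={1,6}:  v_{1} + v_{6} = v_{0} — sig = ⟨2 | 1⟩
  P={1,7}:  v_{1} + v_{7} = v_{2} — sig = ⟨2 | 1⟩
  P={2,3}:  v_{2} + v_{3} = v_{7} — sig = ⟨2 | 1⟩
  P={4,7}:  v_{4} + v_{7} = v_{5} — sig = ⟨2 | 1⟩
  P={5,6}:  v_{5} + v_{6} = v_{3} — sig = ⟨2 | 1⟩
  P={0,7}:  v_{0} + v_{7} = v_{2} + v_{6} — sig = ⟨2 | 1 1⟩
  P={1,5}:  v_{1} + v_{5} = v_{2} + v_{4} — sig = ⟨2 | 1 1⟩
  P={2,4,6}:  v_{2} + v_{4} + v_{6} = 0 — sig = ⟨3 | 0⟩
  P={0,2,4}:  v_{0} + v_{2} + v_{4} = v_{1} — sig = ⟨3 | 1⟩

so the primitive-relation signature multiset is
[⟨2 | 0⟩, ⟨2 | 0⟩, ⟨2 | 1⟩, ⟨2 | 1⟩, ⟨2 | 1⟩, ⟨2 | 1⟩, ⟨2 | 1⟩, ⟨2 | 1⟩, ⟨2 | 1 1⟩, ⟨2 | 1 1⟩, ⟨3 | 0⟩, ⟨3 | 1⟩]


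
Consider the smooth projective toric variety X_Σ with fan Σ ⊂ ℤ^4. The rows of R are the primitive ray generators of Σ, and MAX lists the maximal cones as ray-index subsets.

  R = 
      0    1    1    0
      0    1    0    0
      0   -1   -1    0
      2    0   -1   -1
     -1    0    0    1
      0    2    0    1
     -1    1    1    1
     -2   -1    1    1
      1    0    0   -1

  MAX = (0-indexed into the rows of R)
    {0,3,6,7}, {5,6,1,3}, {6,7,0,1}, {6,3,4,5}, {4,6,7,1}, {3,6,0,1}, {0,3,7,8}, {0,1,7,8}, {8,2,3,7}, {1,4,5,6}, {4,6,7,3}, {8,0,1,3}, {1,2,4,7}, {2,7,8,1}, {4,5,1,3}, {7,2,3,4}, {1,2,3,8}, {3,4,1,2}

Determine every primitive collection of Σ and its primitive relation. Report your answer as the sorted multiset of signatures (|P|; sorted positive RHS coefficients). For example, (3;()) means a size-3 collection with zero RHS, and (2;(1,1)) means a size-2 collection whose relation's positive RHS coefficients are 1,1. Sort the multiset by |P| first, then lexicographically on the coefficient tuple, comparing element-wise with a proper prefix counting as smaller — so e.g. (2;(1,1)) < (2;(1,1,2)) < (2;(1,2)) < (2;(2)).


Minimal non-faces — 11 found among 9 rays, 18 max cones:

  {0,2}:  v_{0} + v_{2} = 0 ; sig = (2;())
  {4,8}:  v_{4} + v_{8} = 0 ; sig = (2;())
  {0,4}:  v_{0} + v_{4} = v_{6} ; sig = (2;(1))
  {2,6}:  v_{2} + v_{6} = v_{4} ; sig = (2;(1))
  {6,8}:  v_{6} + v_{8} = v_{0} ; sig = (2;(1))
  {5,7}:  v_{5} + v_{7} = v_{4} + v_{6} ; sig = (2;(1,1))
  {5,8}:  v_{5} + v_{8} = v_{1} + v_{3} + v_{6} ; sig = (2;(1,1,1))
  {0,5}:  v_{0} + v_{5} = v_{1} + v_{3} + 2·v_{6} ; sig = (2;(1,1,2))
  {2,5}:  v_{2} + v_{5} = v_{1} + v_{3} + 2·v_{4} ; sig = (2;(1,1,2))
  {1,3,7}:  v_{1} + v_{3} + v_{7} = 0 ; sig = (3;())
  {1,3,4,6}:  v_{1} + v_{3} + v_{4} + v_{6} = v_{5} ; sig = (4;(1))

Signatures (|P|; sorted positive RHS coefficients), sorted:
    |P|=2: 9 collections, coeffs (), (), (1), (1), (1), (1,1), (1,1,1), (1,1,2), (1,1,2)
    |P|=3: 1 collection, coeffs ()
    |P|=4: 1 collection, coeffs (1)


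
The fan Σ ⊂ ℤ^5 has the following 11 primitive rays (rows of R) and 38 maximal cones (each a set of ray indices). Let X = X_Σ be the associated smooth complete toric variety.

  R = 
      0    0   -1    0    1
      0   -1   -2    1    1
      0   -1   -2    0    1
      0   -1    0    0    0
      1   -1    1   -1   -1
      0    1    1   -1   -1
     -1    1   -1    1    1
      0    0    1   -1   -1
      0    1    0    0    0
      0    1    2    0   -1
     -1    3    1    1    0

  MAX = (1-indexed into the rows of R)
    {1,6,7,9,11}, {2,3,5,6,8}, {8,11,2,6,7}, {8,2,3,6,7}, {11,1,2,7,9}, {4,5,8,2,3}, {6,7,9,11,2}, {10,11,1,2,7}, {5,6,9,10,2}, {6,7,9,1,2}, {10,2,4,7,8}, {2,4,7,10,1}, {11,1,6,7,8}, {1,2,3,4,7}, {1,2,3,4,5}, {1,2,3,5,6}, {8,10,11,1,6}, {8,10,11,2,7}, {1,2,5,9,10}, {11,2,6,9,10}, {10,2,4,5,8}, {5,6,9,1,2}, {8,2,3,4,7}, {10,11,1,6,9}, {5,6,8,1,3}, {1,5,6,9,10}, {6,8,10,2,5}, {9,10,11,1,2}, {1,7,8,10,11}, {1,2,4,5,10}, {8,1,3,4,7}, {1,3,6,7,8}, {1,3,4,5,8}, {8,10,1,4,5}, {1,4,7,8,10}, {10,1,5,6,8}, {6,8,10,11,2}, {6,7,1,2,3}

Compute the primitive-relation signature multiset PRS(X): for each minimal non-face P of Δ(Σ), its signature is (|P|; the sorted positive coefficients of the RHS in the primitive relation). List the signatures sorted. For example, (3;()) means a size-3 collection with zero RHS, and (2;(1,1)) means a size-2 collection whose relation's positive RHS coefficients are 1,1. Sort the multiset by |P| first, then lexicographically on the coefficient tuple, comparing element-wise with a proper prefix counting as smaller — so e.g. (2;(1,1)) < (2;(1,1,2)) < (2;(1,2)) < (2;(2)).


Minimal non-faces — 14 found among 11 rays, 38 max cones:

  P = {3,10}:  v_{3} + v_{10} = 0  so sig = (2;())
  P = {4,9}:  v_{4} + v_{9} = 0  so sig = (2;())
  P = {5,7}:  v_{5} + v_{7} = 0  so sig = (2;())
  P = {4,6}:  v_{4} + v_{6} = v_{8}  so sig = (2;(1))
  P = {8,9}:  v_{8} + v_{9} = v_{6}  so sig = (2;(1))
  P = {3,11}:  v_{3} + v_{11} = v_{7} + v_{9}  so sig = (2;(1,1))
  P = {4,11}:  v_{4} + v_{11} = v_{7} + v_{10}  so sig = (2;(1,1))
  P = {5,11}:  v_{5} + v_{11} = v_{9} + v_{10}  so sig = (2;(1,1))
  P = {3,9}:  v_{3} + v_{9} = v_{1} + v_{2} + v_{6}  so sig = (2;(1,1,1))
  P = {1,2,8}:  v_{1} + v_{2} + v_{8} = v_{3}  so sig = (3;(1))
  P = {7,9,10}:  v_{7} + v_{9} + v_{10} = v_{11}  so sig = (3;(1))
  P = {6,7,10}:  v_{6} + v_{7} + v_{10} = v_{8} + v_{11}  so sig = (3;(1,1))
  P = {1,2,6,10}:  v_{1} + v_{2} + v_{6} + v_{10} = v_{9}  so sig = (4;(1))
  P = {1,2,6,11}:  v_{1} + v_{2} + v_{6} + v_{11} = v_{7} + 2·v_{9}  so sig = (4;(1,2))

Signatures (|P|; sorted positive RHS coefficients), sorted:
[(2;()), (2;()), (2;()), (2;(1)), (2;(1)), (2;(1,1)), (2;(1,1)), (2;(1,1)), (2;(1,1,1)), (3;(1)), (3;(1)), (3;(1,1)), (4;(1)), (4;(1,2))]


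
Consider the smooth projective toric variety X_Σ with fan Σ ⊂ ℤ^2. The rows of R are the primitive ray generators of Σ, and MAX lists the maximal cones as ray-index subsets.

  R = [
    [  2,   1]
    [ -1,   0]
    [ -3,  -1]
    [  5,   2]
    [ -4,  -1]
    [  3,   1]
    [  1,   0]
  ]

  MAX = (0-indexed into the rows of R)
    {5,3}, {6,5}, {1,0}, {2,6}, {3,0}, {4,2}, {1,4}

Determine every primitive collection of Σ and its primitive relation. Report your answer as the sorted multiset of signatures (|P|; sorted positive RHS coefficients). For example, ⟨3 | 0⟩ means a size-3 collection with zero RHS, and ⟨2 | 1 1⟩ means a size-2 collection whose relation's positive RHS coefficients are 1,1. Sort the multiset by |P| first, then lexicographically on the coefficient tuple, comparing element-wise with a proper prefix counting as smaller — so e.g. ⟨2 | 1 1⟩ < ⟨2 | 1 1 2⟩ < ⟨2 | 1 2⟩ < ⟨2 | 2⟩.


The 14 primitive collections of Σ (r=7, n=2):

  P={1,6}:  v_{1} + v_{6} = 0  ⟹  sig = ⟨2 | 0⟩
  P={2,5}:  v_{2} + v_{5} = 0  ⟹  sig = ⟨2 | 0⟩
  P={0,2}:  v_{0} + v_{2} = v_{1}  ⟹  sig = ⟨2 | 1⟩
  P={0,5}:  v_{0} + v_{5} = v_{3}  ⟹  sig = ⟨2 | 1⟩
  P={0,6}:  v_{0} + v_{6} = v_{5}  ⟹  sig = ⟨2 | 1⟩
  P={1,2}:  v_{1} + v_{2} = v_{4}  ⟹  sig = ⟨2 | 1⟩
  P={1,5}:  v_{1} + v_{5} = v_{0}  ⟹  sig = ⟨2 | 1⟩
  P={2,3}:  v_{2} + v_{3} = v_{0}  ⟹  sig = ⟨2 | 1⟩
  P={4,5}:  v_{4} + v_{5} = v_{1}  ⟹  sig = ⟨2 | 1⟩
  P={4,6}:  v_{4} + v_{6} = v_{2}  ⟹  sig = ⟨2 | 1⟩
  P={3,4}:  v_{3} + v_{4} = v_{0} + v_{1}  ⟹  sig = ⟨2 | 1 1⟩
  P={0,4}:  v_{0} + v_{4} = 2·v_{1}  ⟹  sig = ⟨2 | 2⟩
  P={1,3}:  v_{1} + v_{3} = 2·v_{0}  ⟹  sig = ⟨2 | 2⟩
  P={3,6}:  v_{3} + v_{6} = 2·v_{5}  ⟹  sig = ⟨2 | 2⟩

Sorted signature multiset PRS(X):
    ⟨2 | 0⟩
    ⟨2 | 0⟩
    ⟨2 | 1⟩
    ⟨2 | 1⟩
    ⟨2 | 1⟩
    ⟨2 | 1⟩
    ⟨2 | 1⟩
    ⟨2 | 1⟩
    ⟨2 | 1⟩
    ⟨2 | 1⟩
    ⟨2 | 1 1⟩
    ⟨2 | 2⟩
    ⟨2 | 2⟩
    ⟨2 | 2⟩


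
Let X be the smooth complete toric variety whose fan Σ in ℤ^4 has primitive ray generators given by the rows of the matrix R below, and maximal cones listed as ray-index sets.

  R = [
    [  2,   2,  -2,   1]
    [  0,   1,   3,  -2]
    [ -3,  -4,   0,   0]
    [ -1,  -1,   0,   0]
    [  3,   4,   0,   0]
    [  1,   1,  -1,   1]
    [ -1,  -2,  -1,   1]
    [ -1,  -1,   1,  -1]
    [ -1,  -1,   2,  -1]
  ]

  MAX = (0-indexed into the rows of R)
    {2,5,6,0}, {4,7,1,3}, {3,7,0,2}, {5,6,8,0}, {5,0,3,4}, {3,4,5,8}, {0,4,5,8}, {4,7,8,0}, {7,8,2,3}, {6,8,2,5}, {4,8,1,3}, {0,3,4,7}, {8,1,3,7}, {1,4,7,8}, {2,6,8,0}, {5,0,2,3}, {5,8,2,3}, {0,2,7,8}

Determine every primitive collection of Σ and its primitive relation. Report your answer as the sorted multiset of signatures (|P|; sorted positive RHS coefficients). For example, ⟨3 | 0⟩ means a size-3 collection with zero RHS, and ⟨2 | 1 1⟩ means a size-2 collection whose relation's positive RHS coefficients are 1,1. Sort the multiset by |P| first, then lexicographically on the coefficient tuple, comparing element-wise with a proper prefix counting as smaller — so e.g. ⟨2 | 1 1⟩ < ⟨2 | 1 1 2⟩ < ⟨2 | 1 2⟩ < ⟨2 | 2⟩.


Minimal non-faces — 12 found among 9 rays, 18 max cones:

  P = {2,4}:  v_{2} + v_{4} = 0 — sig = ⟨2 | 0⟩
  P = {5,7}:  v_{5} + v_{7} = 0 — sig = ⟨2 | 0⟩
  P = {1,6}:  v_{1} + v_{6} = v_{8} — sig = ⟨2 | 1⟩
  P = {0,1}:  v_{0} + v_{1} = v_{4} + v_{7} — sig = ⟨2 | 1 1⟩
  P = {3,6}:  v_{3} + v_{6} = v_{2} + v_{5} — sig = ⟨2 | 1 1⟩
  P = {1,2}:  v_{1} + v_{2} = v_{3} + v_{7} + v_{8} — sig = ⟨2 | 1 1 1⟩
  P = {1,5}:  v_{1} + v_{5} = v_{3} + v_{4} + v_{8} — sig = ⟨2 | 1 1 1⟩
  P = {4,6}:  v_{4} + v_{6} = v_{0} + v_{5} + v_{8} — sig = ⟨2 | 1 1 1⟩
  P = {6,7}:  v_{6} + v_{7} = v_{0} + v_{2} + v_{8} — sig = ⟨2 | 1 1 1⟩
  P = {0,3,8}:  v_{0} + v_{3} + v_{8} = 0 — sig = ⟨3 | 0⟩
  P = {0,2,5,8}:  v_{0} + v_{2} + v_{5} + v_{8} = v_{6} — sig = ⟨4 | 1⟩
  P = {3,4,7,8}:  v_{3} + v_{4} + v_{7} + v_{8} = v_{1} — sig = ⟨4 | 1⟩

Sorted signature multiset PRS(X):
[⟨2 | 0⟩, ⟨2 | 0⟩, ⟨2 | 1⟩, ⟨2 | 1 1⟩, ⟨2 | 1 1⟩, ⟨2 | 1 1 1⟩, ⟨2 | 1 1 1⟩, ⟨2 | 1 1 1⟩, ⟨2 | 1 1 1⟩, ⟨3 | 0⟩, ⟨4 | 1⟩, ⟨4 | 1⟩]


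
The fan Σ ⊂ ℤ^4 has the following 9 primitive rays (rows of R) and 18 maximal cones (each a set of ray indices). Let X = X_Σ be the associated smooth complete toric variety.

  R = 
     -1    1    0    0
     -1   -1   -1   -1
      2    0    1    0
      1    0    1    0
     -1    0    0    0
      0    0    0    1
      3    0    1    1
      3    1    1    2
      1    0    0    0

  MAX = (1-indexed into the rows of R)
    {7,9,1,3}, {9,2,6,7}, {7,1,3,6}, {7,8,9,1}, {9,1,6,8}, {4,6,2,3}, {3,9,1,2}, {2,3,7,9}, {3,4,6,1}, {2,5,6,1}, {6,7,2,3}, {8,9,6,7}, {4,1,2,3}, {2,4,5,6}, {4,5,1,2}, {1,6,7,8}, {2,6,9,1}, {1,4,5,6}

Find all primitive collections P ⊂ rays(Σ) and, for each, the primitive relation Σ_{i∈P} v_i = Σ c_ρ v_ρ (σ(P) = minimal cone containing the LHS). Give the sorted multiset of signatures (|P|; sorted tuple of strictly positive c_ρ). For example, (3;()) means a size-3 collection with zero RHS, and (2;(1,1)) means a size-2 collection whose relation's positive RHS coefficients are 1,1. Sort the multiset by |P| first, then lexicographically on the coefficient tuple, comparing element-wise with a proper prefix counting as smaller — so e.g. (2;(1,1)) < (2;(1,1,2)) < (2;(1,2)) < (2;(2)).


|primitive collections| = 14. Relations:

  P = {5,9}:  v_{5} + v_{9} = 0  so sig = (2;())
  P = {3,5}:  v_{3} + v_{5} = v_{4}  so sig = (2;(1))
  P = {4,9}:  v_{4} + v_{9} = v_{3}  so sig = (2;(1))
  P = {5,7}:  v_{5} + v_{7} = v_{3} + v_{6}  so sig = (2;(1,1))
  P = {5,8}:  v_{5} + v_{8} = v_{1} + v_{6} + v_{7}  so sig = (2;(1,1,1))
  P = {4,8}:  v_{4} + v_{8} = v_{1} + v_{3} + v_{6} + v_{7}  so sig = (2;(1,1,1,1))
  P = {2,8}:  v_{2} + v_{8} = v_{6} + 2·v_{9}  so sig = (2;(1,2))
  P = {3,8}:  v_{3} + v_{8} = v_{1} + 2·v_{7}  so sig = (2;(1,2))
  P = {4,7}:  v_{4} + v_{7} = 2·v_{3} + v_{6}  so sig = (2;(1,2))
  P = {1,2,7}:  v_{1} + v_{2} + v_{7} = v_{9}  so sig = (3;(1))
  P = {3,6,9}:  v_{3} + v_{6} + v_{9} = v_{7}  so sig = (3;(1))
  P = {1,2,3,6}:  v_{1} + v_{2} + v_{3} + v_{6} = 0  so sig = (4;())
  P = {1,2,4,6}:  v_{1} + v_{2} + v_{4} + v_{6} = v_{5}  so sig = (4;(1))
  P = {1,6,7,9}:  v_{1} + v_{6} + v_{7} + v_{9} = v_{8}  so sig = (4;(1))

Signatures (|P|; sorted positive RHS coefficients), sorted:
    |P|=2: 9 collections, coeffs (), (1), (1), (1,1), (1,1,1), (1,1,1,1), (1,2), (1,2), (1,2)
    |P|=3: 2 collections, coeffs (1), (1)
    |P|=4: 3 collections, coeffs (), (1), (1)


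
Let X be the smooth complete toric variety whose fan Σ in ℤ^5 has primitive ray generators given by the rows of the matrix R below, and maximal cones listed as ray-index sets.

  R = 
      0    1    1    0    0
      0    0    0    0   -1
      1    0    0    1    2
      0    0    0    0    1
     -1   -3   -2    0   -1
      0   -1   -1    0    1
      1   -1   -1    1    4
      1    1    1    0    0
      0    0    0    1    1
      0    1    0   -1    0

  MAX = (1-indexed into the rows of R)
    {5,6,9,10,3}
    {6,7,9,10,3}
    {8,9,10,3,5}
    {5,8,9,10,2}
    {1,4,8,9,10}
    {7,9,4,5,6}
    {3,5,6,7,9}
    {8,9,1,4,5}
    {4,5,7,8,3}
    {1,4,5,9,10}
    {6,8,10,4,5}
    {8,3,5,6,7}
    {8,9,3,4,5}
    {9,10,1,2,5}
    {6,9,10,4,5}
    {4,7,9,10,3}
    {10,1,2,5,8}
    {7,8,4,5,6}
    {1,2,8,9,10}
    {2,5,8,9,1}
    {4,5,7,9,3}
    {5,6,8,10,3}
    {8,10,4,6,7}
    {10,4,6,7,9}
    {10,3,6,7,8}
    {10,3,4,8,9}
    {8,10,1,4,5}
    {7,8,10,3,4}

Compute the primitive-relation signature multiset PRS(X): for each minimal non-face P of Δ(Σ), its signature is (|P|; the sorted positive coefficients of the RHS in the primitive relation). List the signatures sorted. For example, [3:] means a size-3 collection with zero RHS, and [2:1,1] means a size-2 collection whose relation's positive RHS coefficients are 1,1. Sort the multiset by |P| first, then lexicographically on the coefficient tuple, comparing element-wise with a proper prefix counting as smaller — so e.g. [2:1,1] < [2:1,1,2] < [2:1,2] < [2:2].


Δ(Σ) — 10 vertices, 14 min non-faces:

  P={2,4}:  v_{2} + v_{4} = 0  ⇒ sig = [2:]
  P={1,6}:  v_{1} + v_{6} = v_{4}  ⇒ sig = [2:1]
  P={2,7}:  v_{2} + v_{7} = v_{3} + v_{6}  ⇒ sig = [2:1,1]
  P={1,3}:  v_{1} + v_{3} = v_{4} + v_{8} + v_{9}  ⇒ sig = [2:1,1,1]
  P={2,6}:  v_{2} + v_{6} = v_{5} + v_{8} + v_{9} + v_{10}  ⇒ sig = [2:1,1,1,1]
  P={2,3}:  v_{2} + v_{3} = v_{5} + 2·v_{8} + 2·v_{9} + v_{10}  ⇒ sig = [2:1,1,2,2]
  P={1,7}:  v_{1} + v_{7} = v_{3} + 2·v_{4}  ⇒ sig = [2:1,2]
  P={3,4,6}:  v_{3} + v_{4} + v_{6} = v_{7}  ⇒ sig = [3:1]
  P={6,8,9}:  v_{6} + v_{8} + v_{9} = v_{3}  ⇒ sig = [3:1]
  P={7,8,9}:  v_{7} + v_{8} + v_{9} = 2·v_{3} + v_{4}  ⇒ sig = [3:1,2]
  P={5,7,10}:  v_{5} + v_{7} + v_{10} = 3·v_{6}  ⇒ sig = [3:3]
  P={3,4,5,10}:  v_{3} + v_{4} + v_{5} + v_{10} = 2·v_{6}  ⇒ sig = [4:2]
  P={1,5,8,9,10}:  v_{1} + v_{5} + v_{8} + v_{9} + v_{10} = 0  ⇒ sig = [5:]
  P={4,5,8,9,10}:  v_{4} + v_{5} + v_{8} + v_{9} + v_{10} = v_{6}  ⇒ sig = [5:1]

Hence PRS(X_Σ) =
[[2:], [2:1], [2:1,1], [2:1,1,1], [2:1,1,1,1], [2:1,1,2,2], [2:1,2], [3:1], [3:1], [3:1,2], [3:3], [4:2], [5:], [5:1]]


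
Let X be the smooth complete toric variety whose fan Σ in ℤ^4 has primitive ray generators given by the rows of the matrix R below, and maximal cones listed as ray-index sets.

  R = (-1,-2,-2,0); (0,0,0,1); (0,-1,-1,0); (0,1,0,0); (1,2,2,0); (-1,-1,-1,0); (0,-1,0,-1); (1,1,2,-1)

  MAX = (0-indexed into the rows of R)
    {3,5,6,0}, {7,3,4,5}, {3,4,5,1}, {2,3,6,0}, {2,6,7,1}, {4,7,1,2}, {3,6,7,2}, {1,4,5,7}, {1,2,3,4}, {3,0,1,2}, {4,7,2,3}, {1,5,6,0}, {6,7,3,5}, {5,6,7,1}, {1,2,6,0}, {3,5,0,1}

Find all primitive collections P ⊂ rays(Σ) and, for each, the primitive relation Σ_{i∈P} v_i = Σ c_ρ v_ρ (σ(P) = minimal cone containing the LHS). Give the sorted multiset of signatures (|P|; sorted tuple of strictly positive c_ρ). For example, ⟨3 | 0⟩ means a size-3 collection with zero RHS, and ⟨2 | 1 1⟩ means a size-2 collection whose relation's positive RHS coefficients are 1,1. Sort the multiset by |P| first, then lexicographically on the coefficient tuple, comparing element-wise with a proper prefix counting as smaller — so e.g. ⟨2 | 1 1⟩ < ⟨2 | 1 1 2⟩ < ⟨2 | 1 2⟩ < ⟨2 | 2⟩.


The 6 primitive collections of Σ (r=8, n=4):

  P = {0,4}:  v_{0} + v_{4} = 0 ; sig = ⟨2 | 0⟩
  P = {0,7}:  v_{0} + v_{7} = v_{6} ; sig = ⟨2 | 1⟩
  P = {2,5}:  v_{2} + v_{5} = v_{0} ; sig = ⟨2 | 1⟩
  P = {4,6}:  v_{4} + v_{6} = v_{7} ; sig = ⟨2 | 1⟩
  P = {1,3,6}:  v_{1} + v_{3} + v_{6} = 0 ; sig = ⟨3 | 0⟩
  P = {1,3,7}:  v_{1} + v_{3} + v_{7} = v_{4} ; sig = ⟨3 | 1⟩

Signatures (|P|; sorted positive RHS coefficients), sorted:
    |P|=2: 4 collections, coeffs (), (1), (1), (1)
    |P|=3: 2 collections, coeffs (), (1)


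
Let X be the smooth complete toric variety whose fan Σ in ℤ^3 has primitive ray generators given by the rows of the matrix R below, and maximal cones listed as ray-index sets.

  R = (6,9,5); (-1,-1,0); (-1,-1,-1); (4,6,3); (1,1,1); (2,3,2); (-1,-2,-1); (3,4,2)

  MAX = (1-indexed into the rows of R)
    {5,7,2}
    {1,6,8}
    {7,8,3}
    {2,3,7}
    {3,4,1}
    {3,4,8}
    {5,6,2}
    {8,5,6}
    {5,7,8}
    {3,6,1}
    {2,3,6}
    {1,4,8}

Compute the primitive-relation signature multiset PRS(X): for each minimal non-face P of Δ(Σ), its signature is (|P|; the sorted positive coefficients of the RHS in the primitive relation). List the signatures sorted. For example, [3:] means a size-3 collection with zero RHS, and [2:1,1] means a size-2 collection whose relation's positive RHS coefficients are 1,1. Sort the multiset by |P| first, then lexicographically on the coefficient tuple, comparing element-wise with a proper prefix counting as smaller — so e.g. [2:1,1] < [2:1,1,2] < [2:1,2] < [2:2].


Primitive collections (12):

  {3,5}:  v_{3} + v_{5} = 0 ; sig = [2:]
  {2,8}:  v_{2} + v_{8} = v_{6} ; sig = [2:1]
  {4,6}:  v_{4} + v_{6} = v_{1} ; sig = [2:1]
  {4,7}:  v_{4} + v_{7} = v_{8} ; sig = [2:1]
  {6,7}:  v_{6} + v_{7} = v_{5} ; sig = [2:1]
  {1,7}:  v_{1} + v_{7} = v_{6} + v_{8} ; sig = [2:1,1]
  {4,5}:  v_{4} + v_{5} = v_{6} + v_{8} ; sig = [2:1,1]
  {1,5}:  v_{1} + v_{5} = 2·v_{6} + v_{8} ; sig = [2:1,2]
  {2,4}:  v_{2} + v_{4} = v_{3} + 2·v_{6} ; sig = [2:1,2]
  {1,2}:  v_{1} + v_{2} = v_{3} + 3·v_{6} ; sig = [2:1,3]
  {3,6,8}:  v_{3} + v_{6} + v_{8} = v_{4} ; sig = [3:1]
  {1,3,8}:  v_{1} + v_{3} + v_{8} = 2·v_{4} ; sig = [3:2]

Signatures (|P|; sorted positive RHS coefficients), sorted:
{ [2:],  [2:1] ×4,  [2:1,1] ×2,  [2:1,2] ×2,  [2:1,3],  [3:1],  [3:2] }


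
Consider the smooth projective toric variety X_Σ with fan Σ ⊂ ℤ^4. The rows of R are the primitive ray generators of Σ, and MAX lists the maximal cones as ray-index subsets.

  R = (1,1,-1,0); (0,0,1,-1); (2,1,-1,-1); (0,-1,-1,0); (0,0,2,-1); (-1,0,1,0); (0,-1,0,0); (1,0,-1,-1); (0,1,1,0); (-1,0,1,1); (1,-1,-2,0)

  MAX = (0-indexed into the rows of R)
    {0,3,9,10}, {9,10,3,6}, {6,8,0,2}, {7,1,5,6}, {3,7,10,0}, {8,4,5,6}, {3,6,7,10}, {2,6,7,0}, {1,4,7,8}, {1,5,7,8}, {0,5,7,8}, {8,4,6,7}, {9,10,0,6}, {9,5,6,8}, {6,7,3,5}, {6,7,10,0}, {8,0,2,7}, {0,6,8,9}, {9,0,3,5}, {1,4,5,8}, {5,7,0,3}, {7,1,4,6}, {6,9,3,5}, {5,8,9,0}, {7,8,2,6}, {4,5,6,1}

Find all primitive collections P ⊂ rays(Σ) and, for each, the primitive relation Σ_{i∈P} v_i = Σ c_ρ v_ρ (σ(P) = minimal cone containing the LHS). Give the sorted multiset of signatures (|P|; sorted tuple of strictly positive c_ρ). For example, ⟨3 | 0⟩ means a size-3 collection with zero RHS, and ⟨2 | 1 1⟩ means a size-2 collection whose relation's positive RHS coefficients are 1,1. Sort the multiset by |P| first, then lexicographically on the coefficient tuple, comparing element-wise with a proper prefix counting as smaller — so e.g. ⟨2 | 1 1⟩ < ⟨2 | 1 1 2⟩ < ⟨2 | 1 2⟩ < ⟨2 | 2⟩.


24 collections generate NE(X_Σ); each relation:

  • {3,8}:  v_{3} + v_{8} = 0  so sig = ⟨2 | 0⟩
  • {7,9}:  v_{7} + v_{9} = 0  so sig = ⟨2 | 0⟩
  • {5,10}:  v_{5} + v_{10} = v_{3}  so sig = ⟨2 | 1⟩
  • {0,1}:  v_{0} + v_{1} = v_{7} + v_{8}  so sig = ⟨2 | 1 1⟩
  • {1,10}:  v_{1} + v_{10} = v_{6} + v_{7}  so sig = ⟨2 | 1 1⟩
  • {2,5}:  v_{2} + v_{5} = v_{7} + v_{8}  so sig = ⟨2 | 1 1⟩
  • {3,4}:  v_{3} + v_{4} = v_{1} + v_{6}  so sig = ⟨2 | 1 1⟩
  • {8,10}:  v_{8} + v_{10} = v_{0} + v_{6}  so sig = ⟨2 | 1 1⟩
  • {1,3}:  v_{1} + v_{3} = v_{5} + v_{6} + v_{7}  so sig = ⟨2 | 1 1 1⟩
  • {1,9}:  v_{1} + v_{9} = v_{5} + v_{6} + v_{8}  so sig = ⟨2 | 1 1 1⟩
  • {2,3}:  v_{2} + v_{3} = v_{0} + v_{6} + v_{7}  so sig = ⟨2 | 1 1 1⟩
  • {2,9}:  v_{2} + v_{9} = v_{0} + v_{6} + v_{8}  so sig = ⟨2 | 1 1 1⟩
  • {0,4}:  v_{0} + v_{4} = v_{6} + v_{7} + 2·v_{8}  so sig = ⟨2 | 1 1 2⟩
  • {4,10}:  v_{4} + v_{10} = 2·v_{6} + v_{7} + v_{8}  so sig = ⟨2 | 1 1 2⟩
  • {1,2}:  v_{1} + v_{2} = v_{6} + 2·v_{7} + 2·v_{8}  so sig = ⟨2 | 1 2 2⟩
  • {2,10}:  v_{2} + v_{10} = 2·v_{0} + 2·v_{6} + v_{7}  so sig = ⟨2 | 1 2 2⟩
  • {4,9}:  v_{4} + v_{9} = v_{5} + 2·v_{6} + 2·v_{8}  so sig = ⟨2 | 1 2 2⟩
  • {2,4}:  v_{2} + v_{4} = 2·v_{6} + 2·v_{7} + 3·v_{8}  so sig = ⟨2 | 2 2 3⟩
  • {0,5,6}:  v_{0} + v_{5} + v_{6} = 0  so sig = ⟨3 | 0⟩
  • {0,3,6}:  v_{0} + v_{3} + v_{6} = v_{10}  so sig = ⟨3 | 1⟩
  • {1,6,8}:  v_{1} + v_{6} + v_{8} = v_{4}  so sig = ⟨3 | 1⟩
  • {4,5,7}:  v_{4} + v_{5} + v_{7} = 2·v_{1}  so sig = ⟨3 | 2⟩
  • {0,6,7,8}:  v_{0} + v_{6} + v_{7} + v_{8} = v_{2}  so sig = ⟨4 | 1⟩
  • {5,6,7,8}:  v_{5} + v_{6} + v_{7} + v_{8} = v_{1}  so sig = ⟨4 | 1⟩

Sorted signature multiset PRS(X):
    |P|=2: 18 collections, coeffs (), (), (1), (1,1), (1,1), (1,1), (1,1), (1,1), (1,1,1), (1,1,1), (1,1,1), (1,1,1), (1,1,2), (1,1,2), (1,2,2), (1,2,2), (1,2,2), (2,2,3)
    |P|=3: 4 collections, coeffs (), (1), (1), (2)
    |P|=4: 2 collections, coeffs (1), (1)


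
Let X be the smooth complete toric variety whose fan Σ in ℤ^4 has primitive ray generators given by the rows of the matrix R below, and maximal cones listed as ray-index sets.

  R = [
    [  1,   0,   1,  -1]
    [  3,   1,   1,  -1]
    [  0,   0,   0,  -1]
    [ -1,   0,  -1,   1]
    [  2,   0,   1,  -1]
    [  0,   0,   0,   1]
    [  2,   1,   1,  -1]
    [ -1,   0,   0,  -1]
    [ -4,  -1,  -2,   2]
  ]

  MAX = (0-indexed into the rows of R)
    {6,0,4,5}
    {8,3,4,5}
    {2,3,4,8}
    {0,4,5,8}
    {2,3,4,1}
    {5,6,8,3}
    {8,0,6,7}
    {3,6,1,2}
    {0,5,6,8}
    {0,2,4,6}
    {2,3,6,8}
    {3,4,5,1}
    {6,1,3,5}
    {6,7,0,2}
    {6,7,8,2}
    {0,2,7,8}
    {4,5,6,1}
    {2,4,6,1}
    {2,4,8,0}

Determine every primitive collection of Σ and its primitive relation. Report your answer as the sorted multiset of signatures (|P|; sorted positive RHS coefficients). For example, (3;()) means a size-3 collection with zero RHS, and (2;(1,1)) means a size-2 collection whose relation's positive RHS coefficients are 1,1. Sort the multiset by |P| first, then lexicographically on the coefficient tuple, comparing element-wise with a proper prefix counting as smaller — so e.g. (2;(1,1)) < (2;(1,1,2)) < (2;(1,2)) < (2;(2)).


11 collections generate NE(X_Σ); each relation:

  {0,3}:  v_{0} + v_{3} = 0  ⇒ sig = (2;())
  {2,5}:  v_{2} + v_{5} = 0  ⇒ sig = (2;())
  {1,8}:  v_{1} + v_{8} = v_{3}  ⇒ sig = (2;(1))
  {0,1}:  v_{0} + v_{1} = v_{4} + v_{6}  ⇒ sig = (2;(1,1))
  {1,7}:  v_{1} + v_{7} = v_{2} + v_{6}  ⇒ sig = (2;(1,1))
  {4,7}:  v_{4} + v_{7} = v_{0} + v_{2}  ⇒ sig = (2;(1,1))
  {3,7}:  v_{3} + v_{7} = v_{2} + v_{6} + v_{8}  ⇒ sig = (2;(1,1,1))
  {5,7}:  v_{5} + v_{7} = v_{0} + v_{6} + v_{8}  ⇒ sig = (2;(1,1,1))
  {4,6,8}:  v_{4} + v_{6} + v_{8} = 0  ⇒ sig = (3;())
  {3,4,6}:  v_{3} + v_{4} + v_{6} = v_{1}  ⇒ sig = (3;(1))
  {0,2,6,8}:  v_{0} + v_{2} + v_{6} + v_{8} = v_{7}  ⇒ sig = (4;(1))

Signatures (|P|; sorted positive RHS coefficients), sorted:
    |P|=2: 8 collections, coeffs (), (), (1), (1,1), (1,1), (1,1), (1,1,1), (1,1,1)
    |P|=3: 2 collections, coeffs (), (1)
    |P|=4: 1 collection, coeffs (1)


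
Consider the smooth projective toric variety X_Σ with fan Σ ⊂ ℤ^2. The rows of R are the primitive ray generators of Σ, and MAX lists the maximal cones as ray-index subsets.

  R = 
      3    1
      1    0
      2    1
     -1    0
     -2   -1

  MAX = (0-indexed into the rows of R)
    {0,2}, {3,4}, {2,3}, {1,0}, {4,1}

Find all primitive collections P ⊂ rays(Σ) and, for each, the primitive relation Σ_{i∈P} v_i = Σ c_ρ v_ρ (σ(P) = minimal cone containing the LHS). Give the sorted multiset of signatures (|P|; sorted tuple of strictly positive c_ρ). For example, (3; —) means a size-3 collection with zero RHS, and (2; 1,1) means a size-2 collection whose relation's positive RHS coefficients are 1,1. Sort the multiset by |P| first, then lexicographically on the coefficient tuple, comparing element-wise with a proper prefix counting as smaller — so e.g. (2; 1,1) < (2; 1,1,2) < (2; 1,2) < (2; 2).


The 5 primitive collections of Σ (r=5, n=2):

  P={1,3}:  v_{1} + v_{3} = 0 ; sig = (2; —)
  P={2,4}:  v_{2} + v_{4} = 0 ; sig = (2; —)
  P={0,3}:  v_{0} + v_{3} = v_{2} ; sig = (2; 1)
  P={0,4}:  v_{0} + v_{4} = v_{1} ; sig = (2; 1)
  P={1,2}:  v_{1} + v_{2} = v_{0} ; sig = (2; 1)

Hence PRS(X_Σ) =
[(2; —), (2; —), (2; 1), (2; 1), (2; 1)]


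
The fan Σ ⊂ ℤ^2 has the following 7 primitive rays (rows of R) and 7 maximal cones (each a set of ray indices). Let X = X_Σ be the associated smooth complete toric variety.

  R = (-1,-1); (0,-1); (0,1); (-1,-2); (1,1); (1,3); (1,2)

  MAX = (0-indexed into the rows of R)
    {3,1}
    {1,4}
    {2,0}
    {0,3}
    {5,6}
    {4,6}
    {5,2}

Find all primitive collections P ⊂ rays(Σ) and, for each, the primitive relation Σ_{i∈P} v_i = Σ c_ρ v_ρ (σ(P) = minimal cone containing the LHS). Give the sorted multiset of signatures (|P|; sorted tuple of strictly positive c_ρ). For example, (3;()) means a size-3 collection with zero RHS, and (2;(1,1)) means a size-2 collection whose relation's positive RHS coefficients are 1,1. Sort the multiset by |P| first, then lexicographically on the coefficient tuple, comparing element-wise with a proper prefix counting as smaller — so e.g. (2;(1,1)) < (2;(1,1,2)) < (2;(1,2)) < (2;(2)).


Minimal non-faces — 14 found among 7 rays, 7 max cones:

  {0,4}:  v_{0} + v_{4} = 0 ; sig = (2;())
  {1,2}:  v_{1} + v_{2} = 0 ; sig = (2;())
  {3,6}:  v_{3} + v_{6} = 0 ; sig = (2;())
  {0,1}:  v_{0} + v_{1} = v_{3} ; sig = (2;(1))
  {0,6}:  v_{0} + v_{6} = v_{2} ; sig = (2;(1))
  {1,5}:  v_{1} + v_{5} = v_{6} ; sig = (2;(1))
  {1,6}:  v_{1} + v_{6} = v_{4} ; sig = (2;(1))
  {2,3}:  v_{2} + v_{3} = v_{0} ; sig = (2;(1))
  {2,4}:  v_{2} + v_{4} = v_{6} ; sig = (2;(1))
  {2,6}:  v_{2} + v_{6} = v_{5} ; sig = (2;(1))
  {3,4}:  v_{3} + v_{4} = v_{1} ; sig = (2;(1))
  {3,5}:  v_{3} + v_{5} = v_{2} ; sig = (2;(1))
  {0,5}:  v_{0} + v_{5} = 2·v_{2} ; sig = (2;(2))
  {4,5}:  v_{4} + v_{5} = 2·v_{6} ; sig = (2;(2))

so the primitive-relation signature multiset is
    |P|=2: 14 collections, coeffs (), (), (), (1), (1), (1), (1), (1), (1), (1), (1), (1), (2), (2)


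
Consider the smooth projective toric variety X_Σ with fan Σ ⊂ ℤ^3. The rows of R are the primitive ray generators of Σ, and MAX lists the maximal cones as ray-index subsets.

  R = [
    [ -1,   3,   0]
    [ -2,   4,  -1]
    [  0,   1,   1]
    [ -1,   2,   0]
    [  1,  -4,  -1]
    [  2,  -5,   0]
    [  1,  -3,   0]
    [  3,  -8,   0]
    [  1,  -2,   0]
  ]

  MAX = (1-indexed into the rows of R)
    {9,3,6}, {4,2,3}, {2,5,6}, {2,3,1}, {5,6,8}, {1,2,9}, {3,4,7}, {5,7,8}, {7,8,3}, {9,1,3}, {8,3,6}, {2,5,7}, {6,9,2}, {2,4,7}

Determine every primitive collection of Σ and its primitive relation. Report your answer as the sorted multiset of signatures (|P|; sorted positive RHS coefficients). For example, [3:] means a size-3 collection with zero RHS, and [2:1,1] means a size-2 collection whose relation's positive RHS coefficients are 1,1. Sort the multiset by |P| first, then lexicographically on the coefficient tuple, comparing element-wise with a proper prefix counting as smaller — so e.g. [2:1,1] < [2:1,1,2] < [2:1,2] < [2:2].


Primitive collections (18):

  P = {1,7}:  v_{1} + v_{7} = 0 — sig = [2:]
  P = {4,9}:  v_{4} + v_{9} = 0 — sig = [2:]
  P = {1,6}:  v_{1} + v_{6} = v_{9} — sig = [2:1]
  P = {1,8}:  v_{1} + v_{8} = v_{6} — sig = [2:1]
  P = {2,8}:  v_{2} + v_{8} = v_{5} — sig = [2:1]
  P = {3,5}:  v_{3} + v_{5} = v_{7} — sig = [2:1]
  P = {4,6}:  v_{4} + v_{6} = v_{7} — sig = [2:1]
  P = {6,7}:  v_{6} + v_{7} = v_{8} — sig = [2:1]
  P = {7,9}:  v_{7} + v_{9} = v_{6} — sig = [2:1]
  P = {1,4}:  v_{1} + v_{4} = v_{2} + v_{3} — sig = [2:1,1]
  P = {1,5}:  v_{1} + v_{5} = v_{2} + v_{6} — sig = [2:1,1]
  P = {4,5}:  v_{4} + v_{5} = v_{2} + 2·v_{7} — sig = [2:1,2]
  P = {5,9}:  v_{5} + v_{9} = v_{2} + 2·v_{6} — sig = [2:1,2]
  P = {4,8}:  v_{4} + v_{8} = 2·v_{7} — sig = [2:2]
  P = {8,9}:  v_{8} + v_{9} = 2·v_{6} — sig = [2:2]
  P = {2,3,6}:  v_{2} + v_{3} + v_{6} = 0 — sig = [3:]
  P = {2,3,7}:  v_{2} + v_{3} + v_{7} = v_{4} — sig = [3:1]
  P = {2,3,9}:  v_{2} + v_{3} + v_{9} = v_{1} — sig = [3:1]

Hence PRS(X_Σ) =
[[2:], [2:], [2:1], [2:1], [2:1], [2:1], [2:1], [2:1], [2:1], [2:1,1], [2:1,1], [2:1,2], [2:1,2], [2:2], [2:2], [3:], [3:1], [3:1]]


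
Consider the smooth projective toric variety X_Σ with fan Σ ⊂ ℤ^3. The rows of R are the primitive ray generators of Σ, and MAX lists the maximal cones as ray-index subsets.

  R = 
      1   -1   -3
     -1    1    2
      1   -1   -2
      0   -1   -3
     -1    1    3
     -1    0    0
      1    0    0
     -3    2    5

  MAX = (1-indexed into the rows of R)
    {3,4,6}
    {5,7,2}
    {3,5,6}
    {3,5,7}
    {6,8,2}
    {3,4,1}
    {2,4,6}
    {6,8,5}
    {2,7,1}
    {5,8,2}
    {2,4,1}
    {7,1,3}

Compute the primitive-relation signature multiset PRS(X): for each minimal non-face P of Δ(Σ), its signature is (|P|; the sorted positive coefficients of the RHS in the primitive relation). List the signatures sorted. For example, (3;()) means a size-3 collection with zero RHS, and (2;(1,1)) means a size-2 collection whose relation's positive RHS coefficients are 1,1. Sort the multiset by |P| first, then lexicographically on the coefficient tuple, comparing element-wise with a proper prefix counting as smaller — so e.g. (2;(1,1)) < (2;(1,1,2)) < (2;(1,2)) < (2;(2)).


Δ(Σ) — 8 vertices, 11 min non-faces:

  {1,5}:  v_{1} + v_{5} = 0  ⇒ sig = (2;())
  {2,3}:  v_{2} + v_{3} = 0  ⇒ sig = (2;())
  {6,7}:  v_{6} + v_{7} = 0  ⇒ sig = (2;())
  {1,6}:  v_{1} + v_{6} = v_{4}  ⇒ sig = (2;(1))
  {4,5}:  v_{4} + v_{5} = v_{6}  ⇒ sig = (2;(1))
  {4,7}:  v_{4} + v_{7} = v_{1}  ⇒ sig = (2;(1))
  {1,8}:  v_{1} + v_{8} = v_{2} + v_{6}  ⇒ sig = (2;(1,1))
  {3,8}:  v_{3} + v_{8} = v_{5} + v_{6}  ⇒ sig = (2;(1,1))
  {7,8}:  v_{7} + v_{8} = v_{2} + v_{5}  ⇒ sig = (2;(1,1))
  {4,8}:  v_{4} + v_{8} = v_{2} + 2·v_{6}  ⇒ sig = (2;(1,2))
  {2,5,6}:  v_{2} + v_{5} + v_{6} = v_{8}  ⇒ sig = (3;(1))

Signatures (|P|; sorted positive RHS coefficients), sorted:
    (2;())
    (2;())
    (2;())
    (2;(1))
    (2;(1))
    (2;(1))
    (2;(1,1))
    (2;(1,1))
    (2;(1,1))
    (2;(1,2))
    (3;(1))


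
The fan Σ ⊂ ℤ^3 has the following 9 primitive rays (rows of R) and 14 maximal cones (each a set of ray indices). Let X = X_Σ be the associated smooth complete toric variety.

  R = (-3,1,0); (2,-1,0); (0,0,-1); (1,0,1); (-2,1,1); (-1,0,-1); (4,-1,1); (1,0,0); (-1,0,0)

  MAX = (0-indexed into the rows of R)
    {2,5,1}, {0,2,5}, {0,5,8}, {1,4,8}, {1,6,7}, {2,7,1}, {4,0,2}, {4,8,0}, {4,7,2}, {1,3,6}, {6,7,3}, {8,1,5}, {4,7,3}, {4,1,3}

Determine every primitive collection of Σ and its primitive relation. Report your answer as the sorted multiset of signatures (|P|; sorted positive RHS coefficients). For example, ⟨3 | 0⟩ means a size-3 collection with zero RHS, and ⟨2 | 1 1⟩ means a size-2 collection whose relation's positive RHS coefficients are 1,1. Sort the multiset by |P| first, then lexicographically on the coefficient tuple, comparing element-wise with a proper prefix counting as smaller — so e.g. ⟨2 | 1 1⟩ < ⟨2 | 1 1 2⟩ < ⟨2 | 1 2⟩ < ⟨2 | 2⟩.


Primitive collections (18):

  P={3,5}:  v_{3} + v_{5} = 0  ⟹  sig = ⟨2 | 0⟩
  P={7,8}:  v_{7} + v_{8} = 0  ⟹  sig = ⟨2 | 0⟩
  P={0,1}:  v_{0} + v_{1} = v_{8}  ⟹  sig = ⟨2 | 1⟩
  P={0,3}:  v_{0} + v_{3} = v_{4}  ⟹  sig = ⟨2 | 1⟩
  P={0,6}:  v_{0} + v_{6} = v_{3}  ⟹  sig = ⟨2 | 1⟩
  P={2,3}:  v_{2} + v_{3} = v_{7}  ⟹  sig = ⟨2 | 1⟩
  P={2,8}:  v_{2} + v_{8} = v_{5}  ⟹  sig = ⟨2 | 1⟩
  P={4,5}:  v_{4} + v_{5} = v_{0}  ⟹  sig = ⟨2 | 1⟩
  P={5,7}:  v_{5} + v_{7} = v_{2}  ⟹  sig = ⟨2 | 1⟩
  P={0,7}:  v_{0} + v_{7} = v_{2} + v_{4}  ⟹  sig = ⟨2 | 1 1⟩
  P={3,8}:  v_{3} + v_{8} = v_{1} + v_{4}  ⟹  sig = ⟨2 | 1 1⟩
  P={5,6}:  v_{5} + v_{6} = v_{1} + v_{7}  ⟹  sig = ⟨2 | 1 1⟩
  P={6,8}:  v_{6} + v_{8} = v_{1} + v_{3}  ⟹  sig = ⟨2 | 1 1⟩
  P={2,6}:  v_{2} + v_{6} = v_{1} + 2·v_{7}  ⟹  sig = ⟨2 | 1 2⟩
  P={4,6}:  v_{4} + v_{6} = 2·v_{3}  ⟹  sig = ⟨2 | 2⟩
  P={1,2,4}:  v_{1} + v_{2} + v_{4} = 0  ⟹  sig = ⟨3 | 0⟩
  P={1,3,7}:  v_{1} + v_{3} + v_{7} = v_{6}  ⟹  sig = ⟨3 | 1⟩
  P={1,4,7}:  v_{1} + v_{4} + v_{7} = v_{3}  ⟹  sig = ⟨3 | 1⟩

so the primitive-relation signature multiset is
    ⟨2 | 0⟩
    ⟨2 | 0⟩
    ⟨2 | 1⟩
    ⟨2 | 1⟩
    ⟨2 | 1⟩
    ⟨2 | 1⟩
    ⟨2 | 1⟩
    ⟨2 | 1⟩
    ⟨2 | 1⟩
    ⟨2 | 1 1⟩
    ⟨2 | 1 1⟩
    ⟨2 | 1 1⟩
    ⟨2 | 1 1⟩
    ⟨2 | 1 2⟩
    ⟨2 | 2⟩
    ⟨3 | 0⟩
    ⟨3 | 1⟩
    ⟨3 | 1⟩
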